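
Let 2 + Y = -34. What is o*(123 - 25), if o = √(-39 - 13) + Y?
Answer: -3528 + 196*I*√13 ≈ -3528.0 + 706.69*I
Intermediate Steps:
Y = -36 (Y = -2 - 34 = -36)
o = -36 + 2*I*√13 (o = √(-39 - 13) - 36 = √(-52) - 36 = 2*I*√13 - 36 = -36 + 2*I*√13 ≈ -36.0 + 7.2111*I)
o*(123 - 25) = (-36 + 2*I*√13)*(123 - 25) = (-36 + 2*I*√13)*98 = -3528 + 196*I*√13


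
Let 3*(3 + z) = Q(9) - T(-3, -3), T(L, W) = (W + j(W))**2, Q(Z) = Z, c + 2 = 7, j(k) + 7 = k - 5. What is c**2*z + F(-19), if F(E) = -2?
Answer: -2702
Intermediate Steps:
j(k) = -12 + k (j(k) = -7 + (k - 5) = -7 + (-5 + k) = -12 + k)
c = 5 (c = -2 + 7 = 5)
T(L, W) = (-12 + 2*W)**2 (T(L, W) = (W + (-12 + W))**2 = (-12 + 2*W)**2)
z = -108 (z = -3 + (9 - 4*(-6 - 3)**2)/3 = -3 + (9 - 4*(-9)**2)/3 = -3 + (9 - 4*81)/3 = -3 + (9 - 1*324)/3 = -3 + (9 - 324)/3 = -3 + (1/3)*(-315) = -3 - 105 = -108)
c**2*z + F(-19) = 5**2*(-108) - 2 = 25*(-108) - 2 = -2700 - 2 = -2702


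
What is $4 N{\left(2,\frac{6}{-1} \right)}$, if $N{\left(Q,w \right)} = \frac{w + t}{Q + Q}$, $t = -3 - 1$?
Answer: $-10$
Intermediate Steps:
$t = -4$
$N{\left(Q,w \right)} = \frac{-4 + w}{2 Q}$ ($N{\left(Q,w \right)} = \frac{w - 4}{Q + Q} = \frac{-4 + w}{2 Q}$)
$4 N{\left(2,\frac{6}{-1} \right)} = 4 \frac{-4 + \frac{6}{-1}}{2 \cdot 2} = 4 \cdot \frac{1}{2} \cdot \frac{1}{2} \left(-4 + 6 \left(-1\right)\right) = 4 \cdot \frac{1}{2} \cdot \frac{1}{2} \left(-4 - 6\right) = 4 \cdot \frac{1}{2} \cdot \frac{1}{2} \left(-10\right) = 4 \left(- \frac{5}{2}\right) = -10$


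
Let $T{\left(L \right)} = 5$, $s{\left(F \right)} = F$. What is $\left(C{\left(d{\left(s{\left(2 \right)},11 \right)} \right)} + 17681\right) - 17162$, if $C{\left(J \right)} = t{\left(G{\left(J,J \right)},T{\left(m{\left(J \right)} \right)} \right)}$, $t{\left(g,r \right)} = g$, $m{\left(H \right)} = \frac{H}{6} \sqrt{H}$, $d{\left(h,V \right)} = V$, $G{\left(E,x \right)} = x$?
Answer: $530$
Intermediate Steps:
$m{\left(H \right)} = \frac{H^{\frac{3}{2}}}{6}$ ($m{\left(H \right)} = H \frac{1}{6} \sqrt{H} = \frac{H}{6} \sqrt{H} = \frac{H^{\frac{3}{2}}}{6}$)
$C{\left(J \right)} = J$
$\left(C{\left(d{\left(s{\left(2 \right)},11 \right)} \right)} + 17681\right) - 17162 = \left(11 + 17681\right) - 17162 = 17692 - 17162 = 530$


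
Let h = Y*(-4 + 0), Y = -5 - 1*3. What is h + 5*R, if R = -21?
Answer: -73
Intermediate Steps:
Y = -8 (Y = -5 - 3 = -8)
h = 32 (h = -8*(-4 + 0) = -8*(-4) = 32)
h + 5*R = 32 + 5*(-21) = 32 - 105 = -73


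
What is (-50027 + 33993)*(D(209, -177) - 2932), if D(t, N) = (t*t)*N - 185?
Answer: 124017442236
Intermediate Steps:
D(t, N) = -185 + N*t² (D(t, N) = t²*N - 185 = N*t² - 185 = -185 + N*t²)
(-50027 + 33993)*(D(209, -177) - 2932) = (-50027 + 33993)*((-185 - 177*209²) - 2932) = -16034*((-185 - 177*43681) - 2932) = -16034*((-185 - 7731537) - 2932) = -16034*(-7731722 - 2932) = -16034*(-7734654) = 124017442236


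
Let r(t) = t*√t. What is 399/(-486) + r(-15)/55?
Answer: -133/162 - 3*I*√15/11 ≈ -0.82099 - 1.0563*I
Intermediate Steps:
r(t) = t^(3/2)
399/(-486) + r(-15)/55 = 399/(-486) + (-15)^(3/2)/55 = 399*(-1/486) - 15*I*√15*(1/55) = -133/162 - 3*I*√15/11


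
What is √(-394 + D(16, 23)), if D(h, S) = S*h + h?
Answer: I*√10 ≈ 3.1623*I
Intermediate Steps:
D(h, S) = h + S*h
√(-394 + D(16, 23)) = √(-394 + 16*(1 + 23)) = √(-394 + 16*24) = √(-394 + 384) = √(-10) = I*√10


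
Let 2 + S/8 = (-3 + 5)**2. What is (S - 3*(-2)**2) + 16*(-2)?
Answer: -28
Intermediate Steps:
S = 16 (S = -16 + 8*(-3 + 5)**2 = -16 + 8*2**2 = -16 + 8*4 = -16 + 32 = 16)
(S - 3*(-2)**2) + 16*(-2) = (16 - 3*(-2)**2) + 16*(-2) = (16 - 3*4) - 32 = (16 - 12) - 32 = 4 - 32 = -28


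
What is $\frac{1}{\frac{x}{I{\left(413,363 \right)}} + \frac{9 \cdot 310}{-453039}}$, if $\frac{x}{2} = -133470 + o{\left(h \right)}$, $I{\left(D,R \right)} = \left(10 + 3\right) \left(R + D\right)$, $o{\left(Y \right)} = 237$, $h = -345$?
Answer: $- \frac{761709572}{20124605949} \approx -0.03785$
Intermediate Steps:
$I{\left(D,R \right)} = 13 D + 13 R$ ($I{\left(D,R \right)} = 13 \left(D + R\right) = 13 D + 13 R$)
$x = -266466$ ($x = 2 \left(-133470 + 237\right) = 2 \left(-133233\right) = -266466$)
$\frac{1}{\frac{x}{I{\left(413,363 \right)}} + \frac{9 \cdot 310}{-453039}} = \frac{1}{- \frac{266466}{13 \cdot 413 + 13 \cdot 363} + \frac{9 \cdot 310}{-453039}} = \frac{1}{- \frac{266466}{5369 + 4719} + 2790 \left(- \frac{1}{453039}\right)} = \frac{1}{- \frac{266466}{10088} - \frac{930}{151013}} = \frac{1}{\left(-266466\right) \frac{1}{10088} - \frac{930}{151013}} = \frac{1}{- \frac{133233}{5044} - \frac{930}{151013}} = \frac{1}{- \frac{20124605949}{761709572}} = - \frac{761709572}{20124605949}$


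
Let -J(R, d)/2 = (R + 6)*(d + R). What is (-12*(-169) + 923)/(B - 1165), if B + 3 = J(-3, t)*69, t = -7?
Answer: 2951/2972 ≈ 0.99293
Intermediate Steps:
J(R, d) = -2*(6 + R)*(R + d) (J(R, d) = -2*(R + 6)*(d + R) = -2*(6 + R)*(R + d))
B = 4137 (B = -3 + (-12*(-3) - 12*(-7) - 2*(-3)² - 2*(-3)*(-7))*69 = -3 + (36 + 84 - 2*9 - 42)*69 = -3 + (36 + 84 - 18 - 42)*69 = -3 + 60*69 = -3 + 4140 = 4137)
(-12*(-169) + 923)/(B - 1165) = (-12*(-169) + 923)/(4137 - 1165) = (2028 + 923)/2972 = 2951*(1/2972) = 2951/2972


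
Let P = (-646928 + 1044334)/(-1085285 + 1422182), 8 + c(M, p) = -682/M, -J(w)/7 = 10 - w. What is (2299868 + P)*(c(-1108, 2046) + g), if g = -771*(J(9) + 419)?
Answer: -68177604249891019799/93320469 ≈ -7.3058e+11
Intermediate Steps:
J(w) = -70 + 7*w (J(w) = -7*(10 - w) = -70 + 7*w)
c(M, p) = -8 - 682/M
g = -317652 (g = -771*((-70 + 7*9) + 419) = -771*((-70 + 63) + 419) = -771*(-7 + 419) = -771*412 = -317652)
P = 397406/336897 ≈ 1.1796
(2299868 + P)*(c(-1108, 2046) + g) = (2299868 + 397406/336897)*((-8 - 682/(-1108)) - 317652) = 774819027002*((-8 - 682*(-1/1108)) - 317652)/336897 = 774819027002*((-8 + 341/554) - 317652)/336897 = 774819027002*(-4091/554 - 317652)/336897 = (774819027002/336897)*(-175983299/554) = -68177604249891019799/93320469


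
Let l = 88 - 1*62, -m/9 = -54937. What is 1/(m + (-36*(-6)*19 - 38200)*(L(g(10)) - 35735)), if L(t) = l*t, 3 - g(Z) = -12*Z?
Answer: 1/1109875985 ≈ 9.0100e-10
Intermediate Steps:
m = 494433 (m = -9*(-54937) = 494433)
l = 26 (l = 88 - 62 = 26)
g(Z) = 3 + 12*Z (g(Z) = 3 - (-12)*Z = 3 + 12*Z)
L(t) = 26*t
1/(m + (-36*(-6)*19 - 38200)*(L(g(10)) - 35735)) = 1/(494433 + (-36*(-6)*19 - 38200)*(26*(3 + 12*10) - 35735)) = 1/(494433 + (216*19 - 38200)*(26*(3 + 120) - 35735)) = 1/(494433 + (4104 - 38200)*(26*123 - 35735)) = 1/(494433 - 34096*(3198 - 35735)) = 1/(494433 - 34096*(-32537)) = 1/(494433 + 1109381552) = 1/1109875985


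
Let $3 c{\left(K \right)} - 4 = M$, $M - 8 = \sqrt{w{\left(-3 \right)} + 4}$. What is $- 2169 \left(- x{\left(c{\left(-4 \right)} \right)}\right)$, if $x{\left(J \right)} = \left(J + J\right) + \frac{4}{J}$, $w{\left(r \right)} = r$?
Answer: $\frac{270402}{13} \approx 20800.0$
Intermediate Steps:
$M = 9$ ($M = 8 + \sqrt{-3 + 4} = 8 + \sqrt{1} = 8 + 1 = 9$)
$c{\left(K \right)} = \frac{13}{3}$ ($c{\left(K \right)} = \frac{4}{3} + \frac{1}{3} \cdot 9 = \frac{4}{3} + 3 = \frac{13}{3}$)
$x{\left(J \right)} = 2 J + \frac{4}{J}$
$- 2169 \left(- x{\left(c{\left(-4 \right)} \right)}\right) = - 2169 \left(- (2 \cdot \frac{13}{3} + \frac{4}{\frac{13}{3}})\right) = - 2169 \left(- (\frac{26}{3} + 4 \cdot \frac{3}{13})\right) = - 2169 \left(- (\frac{26}{3} + \frac{12}{13})\right) = - 2169 \left(\left(-1\right) \frac{374}{39}\right) = \left(-2169\right) \left(- \frac{374}{39}\right) = \frac{270402}{13}$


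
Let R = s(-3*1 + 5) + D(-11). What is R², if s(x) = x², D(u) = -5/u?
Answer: 2401/121 ≈ 19.843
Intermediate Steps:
R = 49/11 (R = (-3*1 + 5)² - 5/(-11) = (-3 + 5)² - 5*(-1/11) = 2² + 5/11 = 4 + 5/11 = 49/11 ≈ 4.4545)
R² = (49/11)² = 2401/121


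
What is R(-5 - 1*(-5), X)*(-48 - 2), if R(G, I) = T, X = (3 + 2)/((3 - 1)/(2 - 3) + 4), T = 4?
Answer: -200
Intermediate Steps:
X = 5/2 (X = 5/(2/(-1) + 4) = 5/(2*(-1) + 4) = 5/(-2 + 4) = 5/2 ≈ 2.5000)
R(G, I) = 4
R(-5 - 1*(-5), X)*(-48 - 2) = 4*(-48 - 2) = 4*(-50) = -200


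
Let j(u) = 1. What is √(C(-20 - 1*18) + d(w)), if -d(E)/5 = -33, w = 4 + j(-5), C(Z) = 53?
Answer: √218 ≈ 14.765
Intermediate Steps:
w = 5 (w = 4 + 1 = 5)
d(E) = 165 (d(E) = -5*(-33) = 165)
√(C(-20 - 1*18) + d(w)) = √(53 + 165) = √218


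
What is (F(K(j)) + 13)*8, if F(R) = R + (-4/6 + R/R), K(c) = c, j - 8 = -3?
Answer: 440/3 ≈ 146.67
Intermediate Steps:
j = 5 (j = 8 - 3 = 5)
F(R) = 1/3 + R (F(R) = R + (-4*1/6 + 1) = R + (-2/3 + 1) = R + 1/3 = 1/3 + R)
(F(K(j)) + 13)*8 = ((1/3 + 5) + 13)*8 = (16/3 + 13)*8 = (55/3)*8 = 440/3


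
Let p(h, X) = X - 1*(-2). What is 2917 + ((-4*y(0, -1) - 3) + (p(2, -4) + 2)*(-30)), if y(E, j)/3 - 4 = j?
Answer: 2878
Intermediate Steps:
y(E, j) = 12 + 3*j
p(h, X) = 2 + X (p(h, X) = X + 2 = 2 + X)
2917 + ((-4*y(0, -1) - 3) + (p(2, -4) + 2)*(-30)) = 2917 + ((-4*(12 + 3*(-1)) - 3) + ((2 - 4) + 2)*(-30)) = 2917 + ((-4*(12 - 3) - 3) + (-2 + 2)*(-30)) = 2917 + ((-4*9 - 3) + 0*(-30)) = 2917 + ((-36 - 3) + 0) = 2917 + (-39 + 0) = 2917 - 39 = 2878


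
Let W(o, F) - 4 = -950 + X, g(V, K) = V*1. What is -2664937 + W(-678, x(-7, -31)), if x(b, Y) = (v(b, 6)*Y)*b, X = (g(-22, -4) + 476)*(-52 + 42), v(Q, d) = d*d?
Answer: -2670423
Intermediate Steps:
v(Q, d) = d²
g(V, K) = V
X = -4540 (X = (-22 + 476)*(-52 + 42) = 454*(-10) = -4540)
x(b, Y) = 36*Y*b (x(b, Y) = (6²*Y)*b = (36*Y)*b = 36*Y*b)
W(o, F) = -5486 (W(o, F) = 4 + (-950 - 4540) = 4 - 5490 = -5486)
-2664937 + W(-678, x(-7, -31)) = -2664937 - 5486 = -2670423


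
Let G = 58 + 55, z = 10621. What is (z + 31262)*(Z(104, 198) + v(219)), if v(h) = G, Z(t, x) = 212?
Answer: 13611975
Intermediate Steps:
G = 113
v(h) = 113
(z + 31262)*(Z(104, 198) + v(219)) = (10621 + 31262)*(212 + 113) = 41883*325 = 13611975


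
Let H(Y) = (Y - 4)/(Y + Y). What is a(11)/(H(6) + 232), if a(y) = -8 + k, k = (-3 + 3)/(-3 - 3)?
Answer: -48/1393 ≈ -0.034458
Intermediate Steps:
k = 0 (k = 0/(-6) = 0*(-⅙) = 0)
H(Y) = (-4 + Y)/(2*Y) (H(Y) = (-4 + Y)/((2*Y)) = (-4 + Y)*(1/(2*Y)) = (-4 + Y)/(2*Y))
a(y) = -8 (a(y) = -8 + 0 = -8)
a(11)/(H(6) + 232) = -8/((½)*(-4 + 6)/6 + 232) = -8/((½)*(⅙)*2 + 232) = -8/(⅙ + 232) = -8/(1393/6) = (6/1393)*(-8) = -48/1393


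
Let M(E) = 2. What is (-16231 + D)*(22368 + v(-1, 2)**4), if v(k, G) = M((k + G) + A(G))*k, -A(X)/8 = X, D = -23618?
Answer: -891980016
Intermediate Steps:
A(X) = -8*X
v(k, G) = 2*k
(-16231 + D)*(22368 + v(-1, 2)**4) = (-16231 - 23618)*(22368 + (2*(-1))**4) = -39849*(22368 + (-2)**4) = -39849*(22368 + 16) = -39849*22384 = -891980016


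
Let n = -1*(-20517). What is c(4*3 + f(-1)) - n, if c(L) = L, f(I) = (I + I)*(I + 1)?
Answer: -20505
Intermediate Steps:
n = 20517
f(I) = 2*I*(1 + I) (f(I) = (2*I)*(1 + I) = 2*I*(1 + I))
c(4*3 + f(-1)) - n = (4*3 + 2*(-1)*(1 - 1)) - 1*20517 = (12 + 2*(-1)*0) - 20517 = (12 + 0) - 20517 = 12 - 20517 = -20505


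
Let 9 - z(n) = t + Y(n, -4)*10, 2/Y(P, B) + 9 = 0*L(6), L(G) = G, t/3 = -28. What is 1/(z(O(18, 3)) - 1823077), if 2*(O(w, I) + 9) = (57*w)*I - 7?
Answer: -9/16406836 ≈ -5.4855e-7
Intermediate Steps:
t = -84 (t = 3*(-28) = -84)
O(w, I) = -25/2 + 57*I*w/2 (O(w, I) = -9 + ((57*w)*I - 7)/2 = -9 + (57*I*w - 7)/2 = -9 + (-7 + 57*I*w)/2 = -9 + (-7/2 + 57*I*w/2) = -25/2 + 57*I*w/2)
Y(P, B) = -2/9 (Y(P, B) = 2/(-9 + 0*6) = 2/(-9 + 0) = 2/(-9) = 2*(-1/9) = -2/9)
z(n) = 857/9 (z(n) = 9 - (-84 - 2/9*10) = 9 - (-84 - 20/9) = 9 - 1*(-776/9) = 9 + 776/9 = 857/9)
1/(z(O(18, 3)) - 1823077) = 1/(857/9 - 1823077) = 1/(-16406836/9) = -9/16406836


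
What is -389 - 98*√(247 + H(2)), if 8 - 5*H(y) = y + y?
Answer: -389 - 98*√6195/5 ≈ -1931.7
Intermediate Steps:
H(y) = 8/5 - 2*y/5 (H(y) = 8/5 - (y + y)/5 = 8/5 - 2*y/5)
-389 - 98*√(247 + H(2)) = -389 - 98*√(247 + (8/5 - ⅖*2)) = -389 - 98*√(247 + (8/5 - ⅘)) = -389 - 98*√(247 + ⅘) = -389 - 98*√6195/5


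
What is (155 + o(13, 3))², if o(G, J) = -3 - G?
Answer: 19321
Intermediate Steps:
(155 + o(13, 3))² = (155 + (-3 - 1*13))² = (155 + (-3 - 13))² = (155 - 16)² = 139² = 19321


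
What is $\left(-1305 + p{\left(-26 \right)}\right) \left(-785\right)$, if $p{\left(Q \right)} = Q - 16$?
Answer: $1057395$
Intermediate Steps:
$p{\left(Q \right)} = -16 + Q$ ($p{\left(Q \right)} = Q - 16 = -16 + Q$)
$\left(-1305 + p{\left(-26 \right)}\right) \left(-785\right) = \left(-1305 - 42\right) \left(-785\right) = \left(-1347\right) \left(-785\right) = 1057395$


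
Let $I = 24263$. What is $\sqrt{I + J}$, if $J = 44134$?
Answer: $\sqrt{68397} \approx 261.53$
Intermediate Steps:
$\sqrt{I + J} = \sqrt{24263 + 44134} = \sqrt{68397}$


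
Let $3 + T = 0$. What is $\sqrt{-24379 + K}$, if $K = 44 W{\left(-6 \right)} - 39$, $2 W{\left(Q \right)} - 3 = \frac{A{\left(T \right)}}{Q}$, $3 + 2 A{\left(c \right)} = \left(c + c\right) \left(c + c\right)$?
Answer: $\frac{15 i \sqrt{434}}{2} \approx 156.25 i$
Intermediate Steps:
$T = -3$ ($T = -3 + 0 = -3$)
$A{\left(c \right)} = - \frac{3}{2} + 2 c^{2}$ ($A{\left(c \right)} = - \frac{3}{2} + \frac{\left(c + c\right) \left(c + c\right)}{2} = - \frac{3}{2} + \frac{2 c 2 c}{2} = - \frac{3}{2} + \frac{4 c^{2}}{2} = - \frac{3}{2} + 2 c^{2}$)
$W{\left(Q \right)} = \frac{3}{2} + \frac{33}{4 Q}$ ($W{\left(Q \right)} = \frac{3}{2} + \frac{\left(- \frac{3}{2} + 2 \left(-3\right)^{2}\right) \frac{1}{Q}}{2} = \frac{3}{2} + \frac{\left(- \frac{3}{2} + 2 \cdot 9\right) \frac{1}{Q}}{2} = \frac{3}{2} + \frac{\left(- \frac{3}{2} + 18\right) \frac{1}{Q}}{2} = \frac{3}{2} + \frac{\frac{33}{2} \frac{1}{Q}}{2} = \frac{3}{2} + \frac{33}{4 Q}$)
$K = - \frac{67}{2}$ ($K = 44 \frac{3 \left(11 + 2 \left(-6\right)\right)}{4 \left(-6\right)} - 39 = 44 \cdot \frac{3}{4} \left(- \frac{1}{6}\right) \left(11 - 12\right) - 39 = 44 \cdot \frac{3}{4} \left(- \frac{1}{6}\right) \left(-1\right) - 39 = 44 \cdot \frac{1}{8} - 39 = \frac{11}{2} - 39 = - \frac{67}{2} \approx -33.5$)
$\sqrt{-24379 + K} = \sqrt{-24379 - \frac{67}{2}} = \sqrt{- \frac{48825}{2}} = \frac{15 i \sqrt{434}}{2}$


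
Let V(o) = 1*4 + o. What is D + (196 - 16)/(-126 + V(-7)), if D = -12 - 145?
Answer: -6811/43 ≈ -158.40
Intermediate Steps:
V(o) = 4 + o
D = -157
D + (196 - 16)/(-126 + V(-7)) = -157 + (196 - 16)/(-126 + (4 - 7)) = -157 + 180/(-126 - 3) = -157 + 180/(-129) = -157 + 180*(-1/129) = -157 - 60/43 = -6811/43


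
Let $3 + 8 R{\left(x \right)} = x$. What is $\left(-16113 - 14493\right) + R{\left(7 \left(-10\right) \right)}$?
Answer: $- \frac{244921}{8} \approx -30615.0$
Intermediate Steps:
$R{\left(x \right)} = - \frac{3}{8} + \frac{x}{8}$
$\left(-16113 - 14493\right) + R{\left(7 \left(-10\right) \right)} = \left(-16113 - 14493\right) + \left(- \frac{3}{8} + \frac{7 \left(-10\right)}{8}\right) = -30606 + \left(- \frac{3}{8} + \frac{1}{8} \left(-70\right)\right) = -30606 - \frac{73}{8} = - \frac{244921}{8}$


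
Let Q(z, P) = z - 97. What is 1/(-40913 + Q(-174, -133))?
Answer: -1/41184 ≈ -2.4281e-5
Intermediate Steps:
Q(z, P) = -97 + z
1/(-40913 + Q(-174, -133)) = 1/(-40913 + (-97 - 174)) = 1/(-40913 - 271) = 1/(-41184) = -1/41184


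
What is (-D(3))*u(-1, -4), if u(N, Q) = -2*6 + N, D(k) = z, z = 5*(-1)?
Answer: -65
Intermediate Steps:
z = -5
D(k) = -5
u(N, Q) = -12 + N
(-D(3))*u(-1, -4) = (-1*(-5))*(-12 - 1) = 5*(-13) = -65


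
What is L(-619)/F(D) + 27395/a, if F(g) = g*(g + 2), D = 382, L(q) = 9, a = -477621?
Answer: -1338073057/23353756416 ≈ -0.057296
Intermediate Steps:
F(g) = g*(2 + g)
L(-619)/F(D) + 27395/a = 9/((382*(2 + 382))) + 27395/(-477621) = 9/((382*384)) + 27395*(-1/477621) = 9/146688 - 27395/477621 = 9*(1/146688) - 27395/477621 = 3/48896 - 27395/477621 = -1338073057/23353756416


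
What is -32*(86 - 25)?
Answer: -1952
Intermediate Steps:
-32*(86 - 25) = -32*61 = -1952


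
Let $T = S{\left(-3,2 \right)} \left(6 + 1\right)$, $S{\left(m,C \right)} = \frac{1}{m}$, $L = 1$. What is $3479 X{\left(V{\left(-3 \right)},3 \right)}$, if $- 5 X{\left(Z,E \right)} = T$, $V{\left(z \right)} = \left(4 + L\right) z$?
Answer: $\frac{24353}{15} \approx 1623.5$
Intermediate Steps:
$V{\left(z \right)} = 5 z$ ($V{\left(z \right)} = \left(4 + 1\right) z = 5 z$)
$T = - \frac{7}{3}$ ($T = \frac{6 + 1}{-3} = \left(- \frac{1}{3}\right) 7 = - \frac{7}{3} \approx -2.3333$)
$X{\left(Z,E \right)} = \frac{7}{15}$ ($X{\left(Z,E \right)} = \left(- \frac{1}{5}\right) \left(- \frac{7}{3}\right) = \frac{7}{15}$)
$3479 X{\left(V{\left(-3 \right)},3 \right)} = 3479 \cdot \frac{7}{15} = \frac{24353}{15}$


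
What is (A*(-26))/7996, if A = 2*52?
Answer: -676/1999 ≈ -0.33817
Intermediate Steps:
A = 104
(A*(-26))/7996 = (104*(-26))/7996 = -2704*1/7996 = -676/1999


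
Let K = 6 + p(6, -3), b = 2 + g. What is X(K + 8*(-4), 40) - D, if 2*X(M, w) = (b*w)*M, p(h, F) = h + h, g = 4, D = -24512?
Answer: 22832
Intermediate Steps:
b = 6 (b = 2 + 4 = 6)
p(h, F) = 2*h
K = 18 (K = 6 + 2*6 = 6 + 12 = 18)
X(M, w) = 3*M*w (X(M, w) = ((6*w)*M)/2 = (6*M*w)/2 = 3*M*w)
X(K + 8*(-4), 40) - D = 3*(18 + 8*(-4))*40 - 1*(-24512) = 3*(18 - 32)*40 + 24512 = 3*(-14)*40 + 24512 = -1680 + 24512 = 22832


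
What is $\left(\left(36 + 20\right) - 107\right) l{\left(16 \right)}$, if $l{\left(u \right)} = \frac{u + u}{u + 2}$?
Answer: $- \frac{272}{3} \approx -90.667$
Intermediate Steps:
$l{\left(u \right)} = \frac{2 u}{2 + u}$
$\left(\left(36 + 20\right) - 107\right) l{\left(16 \right)} = \left(\left(36 + 20\right) - 107\right) 2 \cdot 16 \frac{1}{2 + 16} = \left(56 - 107\right) 2 \cdot 16 \cdot \frac{1}{18} = - 51 \cdot 2 \cdot 16 \cdot \frac{1}{18} = \left(-51\right) \frac{16}{9} = - \frac{272}{3}$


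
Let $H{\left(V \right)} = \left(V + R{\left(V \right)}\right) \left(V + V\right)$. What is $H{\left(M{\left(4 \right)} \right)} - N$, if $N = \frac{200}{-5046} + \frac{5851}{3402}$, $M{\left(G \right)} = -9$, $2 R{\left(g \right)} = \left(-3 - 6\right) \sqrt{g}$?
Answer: $\frac{458687993}{2861082} + 243 i \approx 160.32 + 243.0 i$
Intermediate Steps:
$R{\left(g \right)} = - \frac{9 \sqrt{g}}{2}$ ($R{\left(g \right)} = \frac{\left(-3 - 6\right) \sqrt{g}}{2} = \frac{\left(-9\right) \sqrt{g}}{2} = - \frac{9 \sqrt{g}}{2}$)
$N = \frac{4807291}{2861082}$ ($N = 200 \left(- \frac{1}{5046}\right) + 5851 \cdot \frac{1}{3402} = - \frac{100}{2523} + \frac{5851}{3402} = \frac{4807291}{2861082} \approx 1.6802$)
$H{\left(V \right)} = 2 V \left(V - \frac{9 \sqrt{V}}{2}\right)$ ($H{\left(V \right)} = \left(V - \frac{9 \sqrt{V}}{2}\right) \left(V + V\right) = \left(V - \frac{9 \sqrt{V}}{2}\right) 2 V = 2 V \left(V - \frac{9 \sqrt{V}}{2}\right)$)
$H{\left(M{\left(4 \right)} \right)} - N = \left(- 9 \left(-9\right)^{\frac{3}{2}} + 2 \left(-9\right)^{2}\right) - \frac{4807291}{2861082} = \left(- 9 \left(- 27 i\right) + 2 \cdot 81\right) - \frac{4807291}{2861082} = \left(243 i + 162\right) - \frac{4807291}{2861082} = \left(162 + 243 i\right) - \frac{4807291}{2861082} = \frac{458687993}{2861082} + 243 i$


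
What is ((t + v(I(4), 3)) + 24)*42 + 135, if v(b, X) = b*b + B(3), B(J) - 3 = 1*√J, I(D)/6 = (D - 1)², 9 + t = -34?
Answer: 121935 + 42*√3 ≈ 1.2201e+5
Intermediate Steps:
t = -43 (t = -9 - 34 = -43)
I(D) = 6*(-1 + D)² (I(D) = 6*(D - 1)² = 6*(-1 + D)²)
B(J) = 3 + √J (B(J) = 3 + 1*√J = 3 + √J)
v(b, X) = 3 + √3 + b² (v(b, X) = b*b + (3 + √3) = b² + (3 + √3) = 3 + √3 + b²)
((t + v(I(4), 3)) + 24)*42 + 135 = ((-43 + (3 + √3 + (6*(-1 + 4)²)²)) + 24)*42 + 135 = ((-43 + (3 + √3 + (6*3²)²)) + 24)*42 + 135 = ((-43 + (3 + √3 + (6*9)²)) + 24)*42 + 135 = ((-43 + (3 + √3 + 54²)) + 24)*42 + 135 = ((-43 + (3 + √3 + 2916)) + 24)*42 + 135 = ((-43 + (2919 + √3)) + 24)*42 + 135 = ((2876 + √3) + 24)*42 + 135 = (2900 + √3)*42 + 135 = (121800 + 42*√3) + 135 = 121935 + 42*√3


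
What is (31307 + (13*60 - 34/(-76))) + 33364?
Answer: 2487155/38 ≈ 65451.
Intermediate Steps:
(31307 + (13*60 - 34/(-76))) + 33364 = (31307 + (780 - 34*(-1/76))) + 33364 = (31307 + (780 + 17/38)) + 33364 = (31307 + 29657/38) + 33364 = 1219323/38 + 33364 = 2487155/38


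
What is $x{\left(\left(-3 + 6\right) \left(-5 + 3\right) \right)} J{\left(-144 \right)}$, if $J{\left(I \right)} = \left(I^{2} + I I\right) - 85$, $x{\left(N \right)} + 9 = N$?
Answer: $-620805$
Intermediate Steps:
$x{\left(N \right)} = -9 + N$
$J{\left(I \right)} = -85 + 2 I^{2}$ ($J{\left(I \right)} = \left(I^{2} + I^{2}\right) - 85 = 2 I^{2} - 85 = -85 + 2 I^{2}$)
$x{\left(\left(-3 + 6\right) \left(-5 + 3\right) \right)} J{\left(-144 \right)} = \left(-9 + \left(-3 + 6\right) \left(-5 + 3\right)\right) \left(-85 + 2 \left(-144\right)^{2}\right) = \left(-9 + 3 \left(-2\right)\right) \left(-85 + 2 \cdot 20736\right) = \left(-9 - 6\right) \left(-85 + 41472\right) = \left(-15\right) 41387 = -620805$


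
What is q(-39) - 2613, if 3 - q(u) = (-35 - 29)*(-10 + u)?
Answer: -5746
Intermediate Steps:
q(u) = -637 + 64*u (q(u) = 3 - (-35 - 29)*(-10 + u) = 3 - (-64)*(-10 + u) = 3 - (640 - 64*u) = 3 + (-640 + 64*u) = -637 + 64*u)
q(-39) - 2613 = (-637 + 64*(-39)) - 2613 = (-637 - 2496) - 2613 = -3133 - 2613 = -5746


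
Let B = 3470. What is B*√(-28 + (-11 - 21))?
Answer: 6940*I*√15 ≈ 26879.0*I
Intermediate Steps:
B*√(-28 + (-11 - 21)) = 3470*√(-28 + (-11 - 21)) = 3470*√(-28 - 32) = 3470*√(-60) = 3470*(2*I*√15) = 6940*I*√15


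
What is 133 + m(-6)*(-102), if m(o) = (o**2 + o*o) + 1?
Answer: -7313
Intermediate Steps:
m(o) = 1 + 2*o**2 (m(o) = (o**2 + o**2) + 1 = 2*o**2 + 1 = 1 + 2*o**2)
133 + m(-6)*(-102) = 133 + (1 + 2*(-6)**2)*(-102) = 133 + (1 + 2*36)*(-102) = 133 + (1 + 72)*(-102) = 133 + 73*(-102) = 133 - 7446 = -7313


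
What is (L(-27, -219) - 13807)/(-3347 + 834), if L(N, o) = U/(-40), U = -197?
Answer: 78869/14360 ≈ 5.4923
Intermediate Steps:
L(N, o) = 197/40 (L(N, o) = -197/(-40) = -197*(-1/40) = 197/40)
(L(-27, -219) - 13807)/(-3347 + 834) = (197/40 - 13807)/(-3347 + 834) = -552083/40/(-2513) = -552083/40*(-1/2513) = 78869/14360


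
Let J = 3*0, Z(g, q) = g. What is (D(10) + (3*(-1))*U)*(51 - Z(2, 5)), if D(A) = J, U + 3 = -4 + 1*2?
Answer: 735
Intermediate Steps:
U = -5 (U = -3 + (-4 + 1*2) = -3 + (-4 + 2) = -3 - 2 = -5)
J = 0
D(A) = 0
(D(10) + (3*(-1))*U)*(51 - Z(2, 5)) = (0 + (3*(-1))*(-5))*(51 - 1*2) = (0 - 3*(-5))*(51 - 2) = (0 + 15)*49 = 15*49 = 735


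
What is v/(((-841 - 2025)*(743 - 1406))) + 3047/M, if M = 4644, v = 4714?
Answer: 968612207/1470722292 ≈ 0.65860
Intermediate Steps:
v/(((-841 - 2025)*(743 - 1406))) + 3047/M = 4714/(((-841 - 2025)*(743 - 1406))) + 3047/4644 = 4714/((-2866*(-663))) + 3047*(1/4644) = 4714/1900158 + 3047/4644 = 4714*(1/1900158) + 3047/4644 = 2357/950079 + 3047/4644 = 968612207/1470722292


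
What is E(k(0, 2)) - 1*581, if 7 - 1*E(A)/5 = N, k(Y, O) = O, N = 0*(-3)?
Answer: -546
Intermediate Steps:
N = 0
E(A) = 35 (E(A) = 35 - 5*0 = 35 + 0 = 35)
E(k(0, 2)) - 1*581 = 35 - 1*581 = 35 - 581 = -546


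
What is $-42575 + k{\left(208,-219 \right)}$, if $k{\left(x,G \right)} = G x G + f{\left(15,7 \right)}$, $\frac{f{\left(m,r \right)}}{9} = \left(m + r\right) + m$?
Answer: $9933646$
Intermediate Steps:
$f{\left(m,r \right)} = 9 r + 18 m$ ($f{\left(m,r \right)} = 9 \left(\left(m + r\right) + m\right) = 9 \left(r + 2 m\right) = 9 r + 18 m$)
$k{\left(x,G \right)} = 333 + x G^{2}$ ($k{\left(x,G \right)} = G x G + \left(9 \cdot 7 + 18 \cdot 15\right) = x G^{2} + \left(63 + 270\right) = x G^{2} + 333 = 333 + x G^{2}$)
$-42575 + k{\left(208,-219 \right)} = -42575 + \left(333 + 208 \left(-219\right)^{2}\right) = -42575 + \left(333 + 208 \cdot 47961\right) = -42575 + \left(333 + 9975888\right) = -42575 + 9976221 = 9933646$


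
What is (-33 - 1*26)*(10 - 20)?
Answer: 590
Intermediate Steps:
(-33 - 1*26)*(10 - 20) = (-33 - 26)*(-10) = -59*(-10) = 590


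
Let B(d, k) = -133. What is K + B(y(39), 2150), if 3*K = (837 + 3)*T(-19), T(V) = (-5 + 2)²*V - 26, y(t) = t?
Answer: -55293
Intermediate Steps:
T(V) = -26 + 9*V (T(V) = (-3)²*V - 26 = 9*V - 26 = -26 + 9*V)
K = -55160 (K = ((837 + 3)*(-26 + 9*(-19)))/3 = (840*(-26 - 171))/3 = (840*(-197))/3 = (⅓)*(-165480) = -55160)
K + B(y(39), 2150) = -55160 - 133 = -55293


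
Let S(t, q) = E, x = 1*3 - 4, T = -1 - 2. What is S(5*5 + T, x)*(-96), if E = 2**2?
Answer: -384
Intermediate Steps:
T = -3
x = -1 (x = 3 - 4 = -1)
E = 4
S(t, q) = 4
S(5*5 + T, x)*(-96) = 4*(-96) = -384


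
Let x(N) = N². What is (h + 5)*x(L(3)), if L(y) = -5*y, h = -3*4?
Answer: -1575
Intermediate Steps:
h = -12
(h + 5)*x(L(3)) = (-12 + 5)*(-5*3)² = -7*(-15)² = -7*225 = -1575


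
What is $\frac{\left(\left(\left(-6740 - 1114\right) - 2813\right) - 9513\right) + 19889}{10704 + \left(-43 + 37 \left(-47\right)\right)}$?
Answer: $- \frac{97}{2974} \approx -0.032616$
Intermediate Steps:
$\frac{\left(\left(\left(-6740 - 1114\right) - 2813\right) - 9513\right) + 19889}{10704 + \left(-43 + 37 \left(-47\right)\right)} = \frac{\left(\left(\left(-6740 - 1114\right) - 2813\right) - 9513\right) + 19889}{10704 - 1782} = \frac{\left(\left(-7854 - 2813\right) - 9513\right) + 19889}{10704 - 1782} = \frac{\left(-10667 - 9513\right) + 19889}{8922} = \left(-20180 + 19889\right) \frac{1}{8922} = \left(-291\right) \frac{1}{8922} = - \frac{97}{2974}$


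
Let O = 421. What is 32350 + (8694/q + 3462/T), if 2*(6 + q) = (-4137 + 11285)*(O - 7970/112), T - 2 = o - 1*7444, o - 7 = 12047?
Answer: 2611697249190811/80730636394 ≈ 32351.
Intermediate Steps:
o = 12054 (o = 7 + 12047 = 12054)
T = 4612 (T = 2 + (12054 - 1*7444) = 2 + (12054 - 7444) = 2 + 4610 = 4612)
q = 35008949/28 (q = -6 + ((-4137 + 11285)*(421 - 7970/112))/2 = -6 + (7148*(421 - 7970*1/112))/2 = -6 + (7148*(421 - 3985/56))/2 = -6 + (7148*(19591/56))/2 = -6 + (½)*(35009117/14) = -6 + 35009117/28 = 35008949/28 ≈ 1.2503e+6)
32350 + (8694/q + 3462/T) = 32350 + (8694/(35008949/28) + 3462/4612) = 32350 + (8694*(28/35008949) + 3462*(1/4612)) = 32350 + (243432/35008949 + 1731/2306) = 32350 + 61161844911/80730636394 = 2611697249190811/80730636394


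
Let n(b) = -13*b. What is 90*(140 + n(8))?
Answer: 3240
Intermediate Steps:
90*(140 + n(8)) = 90*(140 - 13*8) = 90*(140 - 104) = 90*36 = 3240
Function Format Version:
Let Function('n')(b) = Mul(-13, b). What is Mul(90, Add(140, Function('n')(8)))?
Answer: 3240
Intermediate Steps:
Mul(90, Add(140, Function('n')(8))) = Mul(90, Add(140, Mul(-13, 8))) = Mul(90, Add(140, -104)) = Mul(90, 36) = 3240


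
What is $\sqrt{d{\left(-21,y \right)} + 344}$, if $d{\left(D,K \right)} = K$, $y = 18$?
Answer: $\sqrt{362} \approx 19.026$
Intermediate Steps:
$\sqrt{d{\left(-21,y \right)} + 344} = \sqrt{18 + 344} = \sqrt{362}$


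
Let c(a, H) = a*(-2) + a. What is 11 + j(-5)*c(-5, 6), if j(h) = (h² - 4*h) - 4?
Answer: 216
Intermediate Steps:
j(h) = -4 + h² - 4*h
c(a, H) = -a (c(a, H) = -2*a + a = -a)
11 + j(-5)*c(-5, 6) = 11 + (-4 + (-5)² - 4*(-5))*(-1*(-5)) = 11 + (-4 + 25 + 20)*5 = 11 + 41*5 = 11 + 205 = 216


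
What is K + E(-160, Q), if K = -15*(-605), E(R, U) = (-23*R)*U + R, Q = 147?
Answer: 549875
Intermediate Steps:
E(R, U) = R - 23*R*U (E(R, U) = -23*R*U + R = R - 23*R*U)
K = 9075
K + E(-160, Q) = 9075 - 160*(1 - 23*147) = 9075 - 160*(1 - 3381) = 9075 - 160*(-3380) = 9075 + 540800 = 549875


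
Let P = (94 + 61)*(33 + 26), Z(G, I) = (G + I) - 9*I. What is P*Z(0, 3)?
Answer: -219480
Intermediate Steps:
Z(G, I) = G - 8*I
P = 9145 (P = 155*59 = 9145)
P*Z(0, 3) = 9145*(0 - 8*3) = 9145*(0 - 24) = 9145*(-24) = -219480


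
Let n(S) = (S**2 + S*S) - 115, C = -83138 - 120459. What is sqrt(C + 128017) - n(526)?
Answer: -553237 + 2*I*sqrt(18895) ≈ -5.5324e+5 + 274.92*I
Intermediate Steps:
C = -203597
n(S) = -115 + 2*S**2 (n(S) = (S**2 + S**2) - 115 = 2*S**2 - 115 = -115 + 2*S**2)
sqrt(C + 128017) - n(526) = sqrt(-203597 + 128017) - (-115 + 2*526**2) = sqrt(-75580) - (-115 + 2*276676) = 2*I*sqrt(18895) - (-115 + 553352) = 2*I*sqrt(18895) - 1*553237 = 2*I*sqrt(18895) - 553237 = -553237 + 2*I*sqrt(18895)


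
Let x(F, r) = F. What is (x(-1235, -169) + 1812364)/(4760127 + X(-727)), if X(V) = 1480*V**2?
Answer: 1811129/786983047 ≈ 0.0023014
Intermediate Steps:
(x(-1235, -169) + 1812364)/(4760127 + X(-727)) = (-1235 + 1812364)/(4760127 + 1480*(-727)**2) = 1811129/(4760127 + 1480*528529) = 1811129/(4760127 + 782222920) = 1811129/786983047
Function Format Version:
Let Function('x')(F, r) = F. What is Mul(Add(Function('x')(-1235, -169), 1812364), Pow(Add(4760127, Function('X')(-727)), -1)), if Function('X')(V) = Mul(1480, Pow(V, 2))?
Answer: Rational(1811129, 786983047) ≈ 0.0023014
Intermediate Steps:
Mul(Add(Function('x')(-1235, -169), 1812364), Pow(Add(4760127, Function('X')(-727)), -1)) = Mul(Add(-1235, 1812364), Pow(Add(4760127, Mul(1480, Pow(-727, 2))), -1)) = Mul(1811129, Pow(Add(4760127, Mul(1480, 528529)), -1)) = Mul(1811129, Pow(Add(4760127, 782222920), -1)) = Mul(1811129, Pow(786983047, -1)) = Mul(1811129, Rational(1, 786983047)) = Rational(1811129, 786983047)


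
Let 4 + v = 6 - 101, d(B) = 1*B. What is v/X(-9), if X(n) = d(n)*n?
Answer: -11/9 ≈ -1.2222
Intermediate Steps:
d(B) = B
X(n) = n**2 (X(n) = n*n = n**2)
v = -99 (v = -4 + (6 - 101) = -4 - 95 = -99)
v/X(-9) = -99/((-9)**2) = -99/81 = -99*1/81 = -11/9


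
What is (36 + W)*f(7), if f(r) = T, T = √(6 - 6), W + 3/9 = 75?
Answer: 0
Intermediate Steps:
W = 224/3 (W = -⅓ + 75 = 224/3 ≈ 74.667)
T = 0 (T = √0 = 0)
f(r) = 0
(36 + W)*f(7) = (36 + 224/3)*0 = (332/3)*0 = 0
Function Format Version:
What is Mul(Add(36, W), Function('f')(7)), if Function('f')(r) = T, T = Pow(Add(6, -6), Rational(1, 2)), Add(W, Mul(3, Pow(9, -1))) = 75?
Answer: 0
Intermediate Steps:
W = Rational(224, 3) (W = Add(Rational(-1, 3), 75) = Rational(224, 3) ≈ 74.667)
T = 0 (T = Pow(0, Rational(1, 2)) = 0)
Function('f')(r) = 0
Mul(Add(36, W), Function('f')(7)) = Mul(Add(36, Rational(224, 3)), 0) = Mul(Rational(332, 3), 0) = 0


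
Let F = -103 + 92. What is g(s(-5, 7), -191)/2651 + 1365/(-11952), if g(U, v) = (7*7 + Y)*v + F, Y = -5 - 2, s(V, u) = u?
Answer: -33209677/10561584 ≈ -3.1444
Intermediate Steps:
Y = -7
F = -11
g(U, v) = -11 + 42*v (g(U, v) = (7*7 - 7)*v - 11 = (49 - 7)*v - 11 = 42*v - 11 = -11 + 42*v)
g(s(-5, 7), -191)/2651 + 1365/(-11952) = (-11 + 42*(-191))/2651 + 1365/(-11952) = (-11 - 8022)*(1/2651) + 1365*(-1/11952) = -8033*1/2651 - 455/3984 = -8033/2651 - 455/3984 = -33209677/10561584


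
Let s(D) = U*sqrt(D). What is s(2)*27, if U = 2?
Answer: 54*sqrt(2) ≈ 76.368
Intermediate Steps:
s(D) = 2*sqrt(D)
s(2)*27 = (2*sqrt(2))*27 = 54*sqrt(2)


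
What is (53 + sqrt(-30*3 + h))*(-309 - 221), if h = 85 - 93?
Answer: -28090 - 3710*I*sqrt(2) ≈ -28090.0 - 5246.7*I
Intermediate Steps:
h = -8
(53 + sqrt(-30*3 + h))*(-309 - 221) = (53 + sqrt(-30*3 - 8))*(-309 - 221) = (53 + sqrt(-90 - 8))*(-530) = (53 + sqrt(-98))*(-530) = (53 + 7*I*sqrt(2))*(-530) = -28090 - 3710*I*sqrt(2)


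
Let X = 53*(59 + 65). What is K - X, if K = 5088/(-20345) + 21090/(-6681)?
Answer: -297920602506/45308315 ≈ -6575.4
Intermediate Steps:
K = -154356326/45308315 (K = 5088*(-1/20345) + 21090*(-1/6681) = -5088/20345 - 7030/2227 = -154356326/45308315 ≈ -3.4068)
X = 6572 (X = 53*124 = 6572)
K - X = -154356326/45308315 - 1*6572 = -154356326/45308315 - 6572 = -297920602506/45308315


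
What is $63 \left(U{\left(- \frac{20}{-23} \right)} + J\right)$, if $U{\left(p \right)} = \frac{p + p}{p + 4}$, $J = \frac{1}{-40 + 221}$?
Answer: $\frac{8271}{362} \approx 22.848$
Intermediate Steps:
$J = \frac{1}{181} \approx 0.0055249$
$U{\left(p \right)} = \frac{2 p}{4 + p}$
$63 \left(U{\left(- \frac{20}{-23} \right)} + J\right) = 63 \left(\frac{2 \left(- \frac{20}{-23}\right)}{4 - \frac{20}{-23}} + \frac{1}{181}\right) = 63 \left(\frac{2 \left(\left(-20\right) \left(- \frac{1}{23}\right)\right)}{4 - - \frac{20}{23}} + \frac{1}{181}\right) = 63 \left(2 \cdot \frac{20}{23} \frac{1}{4 + \frac{20}{23}} + \frac{1}{181}\right) = 63 \left(2 \cdot \frac{20}{23} \frac{1}{\frac{112}{23}} + \frac{1}{181}\right) = 63 \left(2 \cdot \frac{20}{23} \cdot \frac{23}{112} + \frac{1}{181}\right) = 63 \left(\frac{5}{14} + \frac{1}{181}\right) = 63 \cdot \frac{919}{2534} = \frac{8271}{362}$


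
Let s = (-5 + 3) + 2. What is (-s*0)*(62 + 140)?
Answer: 0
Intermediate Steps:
s = 0 (s = -2 + 2 = 0)
(-s*0)*(62 + 140) = (-1*0*0)*(62 + 140) = (0*0)*202 = 0*202 = 0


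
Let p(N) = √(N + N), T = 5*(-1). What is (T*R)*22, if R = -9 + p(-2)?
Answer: 990 - 220*I ≈ 990.0 - 220.0*I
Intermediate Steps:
T = -5
p(N) = √2*√N (p(N) = √(2*N) = √2*√N)
R = -9 + 2*I (R = -9 + √2*√(-2) = -9 + √2*(I*√2) = -9 + 2*I ≈ -9.0 + 2.0*I)
(T*R)*22 = -5*(-9 + 2*I)*22 = (45 - 10*I)*22 = 990 - 220*I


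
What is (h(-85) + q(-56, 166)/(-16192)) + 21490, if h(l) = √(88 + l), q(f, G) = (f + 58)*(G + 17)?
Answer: 173982857/8096 + √3 ≈ 21492.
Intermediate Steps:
q(f, G) = (17 + G)*(58 + f) (q(f, G) = (58 + f)*(17 + G) = (17 + G)*(58 + f))
(h(-85) + q(-56, 166)/(-16192)) + 21490 = (√(88 - 85) + (986 + 17*(-56) + 58*166 + 166*(-56))/(-16192)) + 21490 = (√3 + (986 - 952 + 9628 - 9296)*(-1/16192)) + 21490 = (√3 + 366*(-1/16192)) + 21490 = (√3 - 183/8096) + 21490 = (-183/8096 + √3) + 21490 = 173982857/8096 + √3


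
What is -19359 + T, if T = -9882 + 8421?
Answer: -20820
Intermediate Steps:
T = -1461
-19359 + T = -19359 - 1461 = -20820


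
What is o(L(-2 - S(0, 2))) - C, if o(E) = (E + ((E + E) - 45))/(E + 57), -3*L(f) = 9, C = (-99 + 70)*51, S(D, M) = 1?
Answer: 1478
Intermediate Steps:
C = -1479 (C = -29*51 = -1479)
L(f) = -3 (L(f) = -1/3*9 = -3)
o(E) = (-45 + 3*E)/(57 + E) (o(E) = (E + (2*E - 45))/(57 + E) = (E + (-45 + 2*E))/(57 + E) = (-45 + 3*E)/(57 + E))
o(L(-2 - S(0, 2))) - C = 3*(-15 - 3)/(57 - 3) - 1*(-1479) = 3*(-18)/54 + 1479 = 3*(1/54)*(-18) + 1479 = -1 + 1479 = 1478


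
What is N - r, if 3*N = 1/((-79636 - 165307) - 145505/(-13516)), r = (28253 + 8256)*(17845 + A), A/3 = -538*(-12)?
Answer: -13493046066542262349/9931512249 ≈ -1.3586e+9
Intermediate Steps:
A = 19368 (A = 3*(-538*(-12)) = 3*6456 = 19368)
r = 1358609417 (r = (28253 + 8256)*(17845 + 19368) = 36509*37213 = 1358609417)
N = -13516/9931512249 (N = 1/(3*((-79636 - 165307) - 145505/(-13516))) = 1/(3*(-244943 - 145505*(-1/13516))) = 1/(3*(-244943 + 145505/13516)) = 1/(3*(-3310504083/13516)) = (1/3)*(-13516/3310504083) = -13516/9931512249 ≈ -1.3609e-6)
N - r = -13516/9931512249 - 1*1358609417 = -13516/9931512249 - 1358609417 = -13493046066542262349/9931512249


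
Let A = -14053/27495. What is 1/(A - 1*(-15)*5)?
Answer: 45/3352 ≈ 0.013425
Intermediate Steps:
A = -23/45 (A = -14053*1/27495 = -23/45 ≈ -0.51111)
1/(A - 1*(-15)*5) = 1/(-23/45 - 1*(-15)*5) = 1/(-23/45 - (-15)*5) = 1/(-23/45 - 1*(-75)) = 1/(-23/45 + 75) = 1/(3352/45) = 45/3352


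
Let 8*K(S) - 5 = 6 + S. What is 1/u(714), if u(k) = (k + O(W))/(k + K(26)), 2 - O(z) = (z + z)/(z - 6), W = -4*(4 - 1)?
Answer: 17247/17152 ≈ 1.0055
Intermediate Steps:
K(S) = 11/8 + S/8 (K(S) = 5/8 + (6 + S)/8 = 5/8 + (¾ + S/8) = 11/8 + S/8)
W = -12 (W = -4*3 = -12)
O(z) = 2 - 2*z/(-6 + z) (O(z) = 2 - (z + z)/(z - 6) = 2 - 2*z/(-6 + z))
u(k) = (⅔ + k)/(37/8 + k) (u(k) = (k - 12/(-6 - 12))/(k + (11/8 + (⅛)*26)) = (k - 12/(-18))/(k + (11/8 + 13/4)) = (k - 12*(-1/18))/(k + 37/8) = (k + ⅔)/(37/8 + k) = (⅔ + k)/(37/8 + k))
1/u(714) = 1/(8*(2 + 3*714)/(3*(37 + 8*714))) = 1/(8*(2 + 2142)/(3*(37 + 5712))) = 1/((8/3)*2144/5749) = 1/((8/3)*(1/5749)*2144) = 1/(17152/17247) = 17247/17152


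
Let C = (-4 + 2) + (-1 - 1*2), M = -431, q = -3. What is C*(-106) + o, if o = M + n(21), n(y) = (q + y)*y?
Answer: 477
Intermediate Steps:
n(y) = y*(-3 + y) (n(y) = (-3 + y)*y = y*(-3 + y))
C = -5 (C = -2 + (-1 - 2) = -2 - 3 = -5)
o = -53 (o = -431 + 21*(-3 + 21) = -431 + 21*18 = -431 + 378 = -53)
C*(-106) + o = -5*(-106) - 53 = 530 - 53 = 477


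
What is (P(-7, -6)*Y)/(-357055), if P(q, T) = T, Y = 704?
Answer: 4224/357055 ≈ 0.011830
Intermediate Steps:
(P(-7, -6)*Y)/(-357055) = -6*704/(-357055) = -4224*(-1/357055) = 4224/357055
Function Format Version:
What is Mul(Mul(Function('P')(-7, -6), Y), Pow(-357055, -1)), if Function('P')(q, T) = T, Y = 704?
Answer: Rational(4224, 357055) ≈ 0.011830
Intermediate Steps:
Mul(Mul(Function('P')(-7, -6), Y), Pow(-357055, -1)) = Mul(Mul(-6, 704), Pow(-357055, -1)) = Mul(-4224, Rational(-1, 357055)) = Rational(4224, 357055)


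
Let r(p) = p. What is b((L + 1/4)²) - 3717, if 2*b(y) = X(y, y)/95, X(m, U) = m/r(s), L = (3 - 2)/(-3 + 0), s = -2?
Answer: -203394241/54720 ≈ -3717.0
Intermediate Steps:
L = -⅓ (L = 1/(-3) = 1*(-⅓) = -⅓ ≈ -0.33333)
X(m, U) = -m/2 (X(m, U) = m/(-2) = m*(-½) = -m/2)
b(y) = -y/380 (b(y) = (-y/2/95)/2 = (-y/2*(1/95))/2 = (-y/190)/2 = -y/380)
b((L + 1/4)²) - 3717 = -(-⅓ + 1/4)²/380 - 3717 = -(-⅓ + ¼)²/380 - 3717 = -(-1/12)²/380 - 3717 = -1/380*1/144 - 3717 = -1/54720 - 3717 = -203394241/54720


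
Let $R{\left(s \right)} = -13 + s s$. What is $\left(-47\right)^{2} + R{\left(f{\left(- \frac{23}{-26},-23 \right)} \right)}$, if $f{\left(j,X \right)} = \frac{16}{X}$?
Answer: $\frac{1161940}{529} \approx 2196.5$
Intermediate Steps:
$R{\left(s \right)} = -13 + s^{2}$
$\left(-47\right)^{2} + R{\left(f{\left(- \frac{23}{-26},-23 \right)} \right)} = \left(-47\right)^{2} - \left(13 - \left(\frac{16}{-23}\right)^{2}\right) = 2209 - \left(13 - \left(16 \left(- \frac{1}{23}\right)\right)^{2}\right) = 2209 - \left(13 - \left(- \frac{16}{23}\right)^{2}\right) = 2209 + \left(-13 + \frac{256}{529}\right) = 2209 - \frac{6621}{529} = \frac{1161940}{529}$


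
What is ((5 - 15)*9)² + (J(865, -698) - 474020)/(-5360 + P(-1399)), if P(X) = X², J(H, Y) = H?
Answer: 15809438945/1951841 ≈ 8099.8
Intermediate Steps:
((5 - 15)*9)² + (J(865, -698) - 474020)/(-5360 + P(-1399)) = ((5 - 15)*9)² + (865 - 474020)/(-5360 + (-1399)²) = (-10*9)² - 473155/(-5360 + 1957201) = (-90)² - 473155/1951841 = 8100 - 473155*1/1951841 = 8100 - 473155/1951841 = 15809438945/1951841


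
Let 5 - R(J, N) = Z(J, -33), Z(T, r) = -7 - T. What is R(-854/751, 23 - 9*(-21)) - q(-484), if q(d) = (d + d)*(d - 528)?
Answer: -735683458/751 ≈ -9.7961e+5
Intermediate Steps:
q(d) = 2*d*(-528 + d) (q(d) = (2*d)*(-528 + d) = 2*d*(-528 + d))
R(J, N) = 12 + J (R(J, N) = 5 - (-7 - J) = 5 + (7 + J) = 12 + J)
R(-854/751, 23 - 9*(-21)) - q(-484) = (12 - 854/751) - 2*(-484)*(-528 - 484) = (12 - 854*1/751) - 2*(-484)*(-1012) = (12 - 854/751) - 1*979616 = 8158/751 - 979616 = -735683458/751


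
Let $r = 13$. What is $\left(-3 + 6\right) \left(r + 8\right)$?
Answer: $63$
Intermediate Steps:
$\left(-3 + 6\right) \left(r + 8\right) = \left(-3 + 6\right) \left(13 + 8\right) = 3 \cdot 21 = 63$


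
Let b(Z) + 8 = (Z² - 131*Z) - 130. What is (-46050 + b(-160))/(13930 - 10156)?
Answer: 62/629 ≈ 0.098569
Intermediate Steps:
b(Z) = -138 + Z² - 131*Z (b(Z) = -8 + ((Z² - 131*Z) - 130) = -8 + (-130 + Z² - 131*Z) = -138 + Z² - 131*Z)
(-46050 + b(-160))/(13930 - 10156) = (-46050 + (-138 + (-160)² - 131*(-160)))/(13930 - 10156) = (-46050 + (-138 + 25600 + 20960))/3774 = (-46050 + 46422)*(1/3774) = 372*(1/3774) = 62/629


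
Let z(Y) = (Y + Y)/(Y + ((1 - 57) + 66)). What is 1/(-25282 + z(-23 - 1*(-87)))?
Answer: -37/935370 ≈ -3.9557e-5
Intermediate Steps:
z(Y) = 2*Y/(10 + Y) (z(Y) = (2*Y)/(Y + (-56 + 66)) = (2*Y)/(Y + 10) = (2*Y)/(10 + Y) = 2*Y/(10 + Y))
1/(-25282 + z(-23 - 1*(-87))) = 1/(-25282 + 2*(-23 - 1*(-87))/(10 + (-23 - 1*(-87)))) = 1/(-25282 + 2*(-23 + 87)/(10 + (-23 + 87))) = 1/(-25282 + 2*64/(10 + 64)) = 1/(-25282 + 2*64/74) = 1/(-25282 + 2*64*(1/74)) = 1/(-25282 + 64/37) = 1/(-935370/37) = -37/935370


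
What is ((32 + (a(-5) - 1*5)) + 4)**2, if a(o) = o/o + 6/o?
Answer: 23716/25 ≈ 948.64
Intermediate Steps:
a(o) = 1 + 6/o
((32 + (a(-5) - 1*5)) + 4)**2 = ((32 + ((6 - 5)/(-5) - 1*5)) + 4)**2 = ((32 + (-1/5*1 - 5)) + 4)**2 = ((32 + (-1/5 - 5)) + 4)**2 = ((32 - 26/5) + 4)**2 = (134/5 + 4)**2 = (154/5)**2 = 23716/25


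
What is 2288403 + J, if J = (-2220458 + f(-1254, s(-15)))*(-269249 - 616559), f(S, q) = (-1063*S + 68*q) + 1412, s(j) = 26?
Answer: 783301043411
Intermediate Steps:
f(S, q) = 1412 - 1063*S + 68*q
J = 783298755008 (J = (-2220458 + (1412 - 1063*(-1254) + 68*26))*(-269249 - 616559) = (-2220458 + (1412 + 1333002 + 1768))*(-885808) = (-2220458 + 1336182)*(-885808) = -884276*(-885808) = 783298755008)
2288403 + J = 2288403 + 783298755008 = 783301043411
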